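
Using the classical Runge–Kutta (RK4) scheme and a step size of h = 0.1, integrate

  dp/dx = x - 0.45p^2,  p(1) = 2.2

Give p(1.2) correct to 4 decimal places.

2.0221

RK4: k1 = f(x_n, p_n); k2 = f(x_n + h/2, p_n + (h/2)·k1); k3 = f(x_n + h/2, p_n + (h/2)·k2); k4 = f(x_n + h, p_n + h·k3); p_{n+1} = p_n + (h/6)·(k1 + 2k2 + 2k3 + k4).
x=1.000000, p=2.200000:
  k1 = f(1.000000, 2.200000) = -1.178000
  k2 = f(1.050000, 2.141100) = -1.012939
  k3 = f(1.050000, 2.149353) = -1.028873
  k4 = f(1.100000, 2.097113) = -0.879047
  p ← 2.200000 + (0.1/6)·(k1 + 2k2 + 2k3 + k4) = 2.097655
x=1.100000, p=2.097655:
  k1 = f(1.100000, 2.097655) = -0.880071
  k2 = f(1.150000, 2.053652) = -0.747869
  k3 = f(1.150000, 2.060262) = -0.760106
  k4 = f(1.200000, 2.021645) = -0.639172
  p ← 2.097655 + (0.1/6)·(k1 + 2k2 + 2k3 + k4) = 2.022069
p(1.2) ≈ 2.0221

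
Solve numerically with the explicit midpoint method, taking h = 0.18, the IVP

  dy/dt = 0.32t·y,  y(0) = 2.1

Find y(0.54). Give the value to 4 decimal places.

2.2000

Midpoint: k1 = f(t_n, y_n); k2 = f(t_n + h/2, y_n + (h/2)·k1); y_{n+1} = y_n + h·k2.
t=0.000000, y=2.100000:
  k1 = f(0.000000, 2.100000) = 0.000000
  k2 = f(0.090000, 2.100000) = 0.060480
  y ← 2.100000 + 0.18·0.060480 = 2.110886
t=0.180000, y=2.110886:
  k1 = f(0.180000, 2.110886) = 0.121587
  k2 = f(0.270000, 2.121829) = 0.183326
  y ← 2.110886 + 0.18·0.183326 = 2.143885
t=0.360000, y=2.143885:
  k1 = f(0.360000, 2.143885) = 0.246976
  k2 = f(0.450000, 2.166113) = 0.311920
  y ← 2.143885 + 0.18·0.311920 = 2.200031
y(0.54) ≈ 2.2000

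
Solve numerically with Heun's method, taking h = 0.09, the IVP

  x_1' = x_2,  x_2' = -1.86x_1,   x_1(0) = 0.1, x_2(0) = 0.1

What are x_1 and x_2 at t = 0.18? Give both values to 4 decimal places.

0.1149, 0.0638

Heun on (x_1,x_2): k1 = f(t_n, state_n); k2 = f(t_n + h, state_n + h·k1); state_{n+1} = state_n + (h/2)·(k1 + k2).
0.000000: (0.100000, 0.100000)
  k1 = (0.100000, -0.186000)
  predictor → (0.109000, 0.083260)
  k2 = (0.083260, -0.202740)
  → (0.108247, 0.082507)
0.090000: (0.108247, 0.082507)
  k1 = (0.082507, -0.201339)
  predictor → (0.115672, 0.064386)
  k2 = (0.064386, -0.215150)
  → (0.114857, 0.063765)
(x_1(0.18), x_2(0.18)) ≈ (0.1149, 0.0638)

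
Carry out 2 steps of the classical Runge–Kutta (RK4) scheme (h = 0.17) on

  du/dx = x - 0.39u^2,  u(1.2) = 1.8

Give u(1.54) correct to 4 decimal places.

1.8324

RK4: k1 = f(x_n, u_n); k2 = f(x_n + h/2, u_n + (h/2)·k1); k3 = f(x_n + h/2, u_n + (h/2)·k2); k4 = f(x_n + h, u_n + h·k3); u_{n+1} = u_n + (h/6)·(k1 + 2k2 + 2k3 + k4).
x=1.200000, u=1.800000:
  k1 = f(1.200000, 1.800000) = -0.063600
  k2 = f(1.285000, 1.794594) = 0.028979
  k3 = f(1.285000, 1.802463) = 0.017939
  k4 = f(1.370000, 1.803050) = 0.102115
  u ← 1.800000 + (0.17/6)·(k1 + 2k2 + 2k3 + k4) = 1.803750
x=1.370000, u=1.803750:
  k1 = f(1.370000, 1.803750) = 0.101130
  k2 = f(1.455000, 1.812346) = 0.174007
  k3 = f(1.455000, 1.818541) = 0.165235
  k4 = f(1.540000, 1.831840) = 0.231301
  u ← 1.803750 + (0.17/6)·(k1 + 2k2 + 2k3 + k4) = 1.832393
u(1.54) ≈ 1.8324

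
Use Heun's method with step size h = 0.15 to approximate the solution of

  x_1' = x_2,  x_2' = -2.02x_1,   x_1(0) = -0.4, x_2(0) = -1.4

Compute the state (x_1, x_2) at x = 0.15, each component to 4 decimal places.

-0.6009, -1.2470

Heun on (x_1,x_2): k1 = f(x_n, state_n); k2 = f(x_n + h, state_n + h·k1); state_{n+1} = state_n + (h/2)·(k1 + k2).
0.000000: (-0.400000, -1.400000)
  k1 = (-1.400000, 0.808000)
  predictor → (-0.610000, -1.278800)
  k2 = (-1.278800, 1.232200)
  → (-0.600910, -1.246985)
(x_1(0.15), x_2(0.15)) ≈ (-0.6009, -1.2470)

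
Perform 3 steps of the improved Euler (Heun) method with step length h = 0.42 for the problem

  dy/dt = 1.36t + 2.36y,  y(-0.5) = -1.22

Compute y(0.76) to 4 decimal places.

Heun: k1 = f(t_n, y_n); k2 = f(t_n + h, y_n + h·k1); y_{n+1} = y_n + (h/2)·(k1 + k2).
t=-0.500000, y=-1.220000:
  k1 = f(-0.500000, -1.220000) = -3.559200
  k2 = f(-0.080000, -2.714864) = -6.515879
  y ← -1.220000 + (0.42/2)·(-3.559200 + (-6.515879)) = -3.335767
t=-0.080000, y=-3.335767:
  k1 = f(-0.080000, -3.335767) = -7.981209
  k2 = f(0.340000, -6.687874) = -15.320984
  y ← -3.335767 + (0.42/2)·(-7.981209 + (-15.320984)) = -8.229227
t=0.340000, y=-8.229227:
  k1 = f(0.340000, -8.229227) = -18.958576
  k2 = f(0.760000, -16.191829) = -37.179116
  y ← -8.229227 + (0.42/2)·(-18.958576 + (-37.179116)) = -20.018143
y(0.76) ≈ -20.0181

-20.0181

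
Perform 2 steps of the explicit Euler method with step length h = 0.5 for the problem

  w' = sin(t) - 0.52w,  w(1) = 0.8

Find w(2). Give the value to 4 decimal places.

1.2482

Euler: w_{n+1} = w_n + h·f(t_n, w_n).
t=1.000000, w=0.800000: f=0.425471 → w ← 0.800000 + 0.5·0.425471 = 1.012735
t=1.500000, w=1.012735: f=0.470873 → w ← 1.012735 + 0.5·0.470873 = 1.248172
w(2) ≈ 1.2482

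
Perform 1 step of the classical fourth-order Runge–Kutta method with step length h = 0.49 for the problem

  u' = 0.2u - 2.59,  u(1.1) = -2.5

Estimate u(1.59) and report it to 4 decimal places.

-4.0908

RK4: k1 = f(t_n, u_n); k2 = f(t_n + h/2, u_n + (h/2)·k1); k3 = f(t_n + h/2, u_n + (h/2)·k2); k4 = f(t_n + h, u_n + h·k3); u_{n+1} = u_n + (h/6)·(k1 + 2k2 + 2k3 + k4).
t=1.100000, u=-2.500000:
  k1 = f(1.100000, -2.500000) = -3.090000
  k2 = f(1.345000, -3.257050) = -3.241410
  k3 = f(1.345000, -3.294145) = -3.248829
  k4 = f(1.590000, -4.091926) = -3.408385
  u ← -2.500000 + (0.49/6)·(k1 + 2k2 + 2k3 + k4) = -4.090774
u(1.59) ≈ -4.0908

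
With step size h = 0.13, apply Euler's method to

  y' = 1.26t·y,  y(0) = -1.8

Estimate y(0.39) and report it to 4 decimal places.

Euler: y_{n+1} = y_n + h·f(t_n, y_n).
t=0.000000, y=-1.800000: f=0.000000 → y ← -1.800000 + 0.13·0.000000 = -1.800000
t=0.130000, y=-1.800000: f=-0.294840 → y ← -1.800000 + 0.13·(-0.294840) = -1.838329
t=0.260000, y=-1.838329: f=-0.602237 → y ← -1.838329 + 0.13·(-0.602237) = -1.916620
y(0.39) ≈ -1.9166

-1.9166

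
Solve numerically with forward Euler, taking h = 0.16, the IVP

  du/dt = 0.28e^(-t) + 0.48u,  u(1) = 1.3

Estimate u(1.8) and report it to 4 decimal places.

1.9552

Euler: u_{n+1} = u_n + h·f(t_n, u_n).
t=1.000000, u=1.300000: f=0.727006 → u ← 1.300000 + 0.16·0.727006 = 1.416321
t=1.160000, u=1.416321: f=0.767610 → u ← 1.416321 + 0.16·0.767610 = 1.539139
t=1.320000, u=1.539139: f=0.813584 → u ← 1.539139 + 0.16·0.813584 = 1.669312
t=1.480000, u=1.669312: f=0.865008 → u ← 1.669312 + 0.16·0.865008 = 1.807713
t=1.640000, u=1.807713: f=0.922017 → u ← 1.807713 + 0.16·0.922017 = 1.955236
u(1.8) ≈ 1.9552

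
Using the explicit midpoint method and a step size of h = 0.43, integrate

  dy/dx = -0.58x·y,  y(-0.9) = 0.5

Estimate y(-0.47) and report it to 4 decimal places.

0.5950

Midpoint: k1 = f(x_n, y_n); k2 = f(x_n + h/2, y_n + (h/2)·k1); y_{n+1} = y_n + h·k2.
x=-0.900000, y=0.500000:
  k1 = f(-0.900000, 0.500000) = 0.261000
  k2 = f(-0.685000, 0.556115) = 0.220944
  y ← 0.500000 + 0.43·0.220944 = 0.595006
y(-0.47) ≈ 0.5950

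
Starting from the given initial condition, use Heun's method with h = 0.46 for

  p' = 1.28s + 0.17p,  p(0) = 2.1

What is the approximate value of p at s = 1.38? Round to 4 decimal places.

3.9620

Heun: k1 = f(s_n, p_n); k2 = f(s_n + h, p_n + h·k1); p_{n+1} = p_n + (h/2)·(k1 + k2).
s=0.000000, p=2.100000:
  k1 = f(0.000000, 2.100000) = 0.357000
  k2 = f(0.460000, 2.264220) = 0.973717
  p ← 2.100000 + (0.46/2)·(0.357000 + 0.973717) = 2.406065
s=0.460000, p=2.406065:
  k1 = f(0.460000, 2.406065) = 0.997831
  k2 = f(0.920000, 2.865067) = 1.664661
  p ← 2.406065 + (0.46/2)·(0.997831 + 1.664661) = 3.018438
s=0.920000, p=3.018438:
  k1 = f(0.920000, 3.018438) = 1.690735
  k2 = f(1.380000, 3.796176) = 2.411750
  p ← 3.018438 + (0.46/2)·(1.690735 + 2.411750) = 3.962010
p(1.38) ≈ 3.9620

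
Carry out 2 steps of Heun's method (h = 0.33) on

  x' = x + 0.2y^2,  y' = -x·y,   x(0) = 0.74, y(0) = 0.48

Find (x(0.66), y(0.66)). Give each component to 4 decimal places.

Heun on (x,y): k1 = f(s_n, state_n); k2 = f(s_n + h, state_n + h·k1); state_{n+1} = state_n + (h/2)·(k1 + k2).
0.000000: (0.740000, 0.480000)
  k1 = (0.786080, -0.355200)
  predictor → (0.999406, 0.362784)
  k2 = (1.025729, -0.362569)
  → (1.038948, 0.361568)
0.330000: (1.038948, 0.361568)
  k1 = (1.065095, -0.375651)
  predictor → (1.390430, 0.237603)
  k2 = (1.401721, -0.330371)
  → (1.445973, 0.245075)
(x(0.66), y(0.66)) ≈ (1.4460, 0.2451)

1.4460, 0.2451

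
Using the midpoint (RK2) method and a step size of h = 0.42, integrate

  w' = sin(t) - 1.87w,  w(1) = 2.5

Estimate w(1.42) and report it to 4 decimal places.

Midpoint: k1 = f(t_n, w_n); k2 = f(t_n + h/2, w_n + (h/2)·k1); w_{n+1} = w_n + h·k2.
t=1.000000, w=2.500000:
  k1 = f(1.000000, 2.500000) = -3.833529
  k2 = f(1.210000, 1.694959) = -2.233957
  w ← 2.500000 + 0.42·(-2.233957) = 1.561738
w(1.42) ≈ 1.5617

1.5617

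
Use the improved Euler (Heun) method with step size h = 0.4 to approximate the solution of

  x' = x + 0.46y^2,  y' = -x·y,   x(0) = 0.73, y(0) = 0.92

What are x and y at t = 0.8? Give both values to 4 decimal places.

1.8791, 0.3616

Heun on (x,y): k1 = f(t_n, state_n); k2 = f(t_n + h, state_n + h·k1); state_{n+1} = state_n + (h/2)·(k1 + k2).
0.000000: (0.730000, 0.920000)
  k1 = (1.119344, -0.671600)
  predictor → (1.177738, 0.651360)
  k2 = (1.372902, -0.767131)
  → (1.228449, 0.632254)
0.400000: (1.228449, 0.632254)
  k1 = (1.412332, -0.776692)
  predictor → (1.793382, 0.321577)
  k2 = (1.840951, -0.576711)
  → (1.879106, 0.361573)
(x(0.8), y(0.8)) ≈ (1.8791, 0.3616)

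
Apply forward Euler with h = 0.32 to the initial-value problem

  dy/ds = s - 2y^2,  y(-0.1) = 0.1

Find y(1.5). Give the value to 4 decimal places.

Euler: y_{n+1} = y_n + h·f(s_n, y_n).
s=-0.100000, y=0.100000: f=-0.120000 → y ← 0.100000 + 0.32·(-0.120000) = 0.061600
s=0.220000, y=0.061600: f=0.212411 → y ← 0.061600 + 0.32·0.212411 = 0.129571
s=0.540000, y=0.129571: f=0.506422 → y ← 0.129571 + 0.32·0.506422 = 0.291627
s=0.860000, y=0.291627: f=0.689908 → y ← 0.291627 + 0.32·0.689908 = 0.512397
s=1.180000, y=0.512397: f=0.654898 → y ← 0.512397 + 0.32·0.654898 = 0.721965
y(1.5) ≈ 0.7220

0.7220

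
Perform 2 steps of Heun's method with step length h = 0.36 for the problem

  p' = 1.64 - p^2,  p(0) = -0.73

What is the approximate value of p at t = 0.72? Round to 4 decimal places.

Heun: k1 = f(t_n, p_n); k2 = f(t_n + h, p_n + h·k1); p_{n+1} = p_n + (h/2)·(k1 + k2).
t=0.000000, p=-0.730000:
  k1 = f(0.000000, -0.730000) = 1.107100
  k2 = f(0.360000, -0.331444) = 1.530145
  p ← -0.730000 + (0.36/2)·(1.107100 + 1.530145) = -0.255296
t=0.360000, p=-0.255296:
  k1 = f(0.360000, -0.255296) = 1.574824
  k2 = f(0.720000, 0.311641) = 1.542880
  p ← -0.255296 + (0.36/2)·(1.574824 + 1.542880) = 0.305891
p(0.72) ≈ 0.3059

0.3059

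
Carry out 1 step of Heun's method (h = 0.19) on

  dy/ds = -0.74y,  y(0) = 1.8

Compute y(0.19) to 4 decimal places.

1.5647

Heun: k1 = f(s_n, y_n); k2 = f(s_n + h, y_n + h·k1); y_{n+1} = y_n + (h/2)·(k1 + k2).
s=0.000000, y=1.800000:
  k1 = f(0.000000, 1.800000) = -1.332000
  k2 = f(0.190000, 1.546920) = -1.144721
  y ← 1.800000 + (0.19/2)·(-1.332000 + (-1.144721)) = 1.564712
y(0.19) ≈ 1.5647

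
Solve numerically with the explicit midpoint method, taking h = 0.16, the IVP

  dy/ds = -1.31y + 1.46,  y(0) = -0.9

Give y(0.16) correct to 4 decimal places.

-0.5220

Midpoint: k1 = f(s_n, y_n); k2 = f(s_n + h/2, y_n + (h/2)·k1); y_{n+1} = y_n + h·k2.
s=0.000000, y=-0.900000:
  k1 = f(0.000000, -0.900000) = 2.639000
  k2 = f(0.080000, -0.688880) = 2.362433
  y ← -0.900000 + 0.16·2.362433 = -0.522011
y(0.16) ≈ -0.5220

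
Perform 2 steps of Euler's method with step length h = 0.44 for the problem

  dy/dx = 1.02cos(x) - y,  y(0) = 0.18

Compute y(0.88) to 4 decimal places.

0.7138

Euler: y_{n+1} = y_n + h·f(x_n, y_n).
x=0.000000, y=0.180000: f=0.840000 → y ← 0.180000 + 0.44·0.840000 = 0.549600
x=0.440000, y=0.549600: f=0.373247 → y ← 0.549600 + 0.44·0.373247 = 0.713829
y(0.88) ≈ 0.7138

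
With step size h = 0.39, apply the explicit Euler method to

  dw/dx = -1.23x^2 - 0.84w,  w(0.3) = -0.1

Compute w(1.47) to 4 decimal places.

-0.7630

Euler: w_{n+1} = w_n + h·f(x_n, w_n).
x=0.300000, w=-0.100000: f=-0.026700 → w ← -0.100000 + 0.39·(-0.026700) = -0.110413
x=0.690000, w=-0.110413: f=-0.492856 → w ← -0.110413 + 0.39·(-0.492856) = -0.302627
x=1.080000, w=-0.302627: f=-1.180465 → w ← -0.302627 + 0.39·(-1.180465) = -0.763008
w(1.47) ≈ -0.7630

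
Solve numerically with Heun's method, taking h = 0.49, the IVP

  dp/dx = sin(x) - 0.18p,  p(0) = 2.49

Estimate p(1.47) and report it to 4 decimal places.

Heun: k1 = f(x_n, p_n); k2 = f(x_n + h, p_n + h·k1); p_{n+1} = p_n + (h/2)·(k1 + k2).
x=0.000000, p=2.490000:
  k1 = f(0.000000, 2.490000) = -0.448200
  k2 = f(0.490000, 2.270382) = 0.061957
  p ← 2.490000 + (0.49/2)·(-0.448200 + 0.061957) = 2.395370
x=0.490000, p=2.395370:
  k1 = f(0.490000, 2.395370) = 0.039459
  k2 = f(0.980000, 2.414706) = 0.395850
  p ← 2.395370 + (0.49/2)·(0.039459 + 0.395850) = 2.502021
x=0.980000, p=2.502021:
  k1 = f(0.980000, 2.502021) = 0.380134
  k2 = f(1.470000, 2.688287) = 0.511033
  p ← 2.502021 + (0.49/2)·(0.380134 + 0.511033) = 2.720357
p(1.47) ≈ 2.7204

2.7204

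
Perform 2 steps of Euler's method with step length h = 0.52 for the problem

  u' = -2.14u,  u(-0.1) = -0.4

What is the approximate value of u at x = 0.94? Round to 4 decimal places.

Euler: u_{n+1} = u_n + h·f(x_n, u_n).
x=-0.100000, u=-0.400000: f=0.856000 → u ← -0.400000 + 0.52·0.856000 = 0.045120
x=0.420000, u=0.045120: f=-0.096557 → u ← 0.045120 + 0.52·(-0.096557) = -0.005090
u(0.94) ≈ -0.0051

-0.0051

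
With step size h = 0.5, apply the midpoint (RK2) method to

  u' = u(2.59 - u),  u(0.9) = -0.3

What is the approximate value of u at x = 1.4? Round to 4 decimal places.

-1.1027

Midpoint: k1 = f(x_n, u_n); k2 = f(x_n + h/2, u_n + (h/2)·k1); u_{n+1} = u_n + h·k2.
x=0.900000, u=-0.300000:
  k1 = f(0.900000, -0.300000) = -0.867000
  k2 = f(1.150000, -0.516750) = -1.605413
  u ← -0.300000 + 0.5·(-1.605413) = -1.102707
u(1.4) ≈ -1.1027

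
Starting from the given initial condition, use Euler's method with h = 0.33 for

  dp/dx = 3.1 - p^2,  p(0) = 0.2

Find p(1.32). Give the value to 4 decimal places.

1.7604

Euler: p_{n+1} = p_n + h·f(x_n, p_n).
x=0.000000, p=0.200000: f=3.060000 → p ← 0.200000 + 0.33·3.060000 = 1.209800
x=0.330000, p=1.209800: f=1.636384 → p ← 1.209800 + 0.33·1.636384 = 1.749807
x=0.660000, p=1.749807: f=0.038176 → p ← 1.749807 + 0.33·0.038176 = 1.762405
x=0.990000, p=1.762405: f=-0.006071 → p ← 1.762405 + 0.33·(-0.006071) = 1.760401
p(1.32) ≈ 1.7604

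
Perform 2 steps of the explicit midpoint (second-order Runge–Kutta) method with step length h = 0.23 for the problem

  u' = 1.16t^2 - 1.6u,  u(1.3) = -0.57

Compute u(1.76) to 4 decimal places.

Midpoint: k1 = f(t_n, u_n); k2 = f(t_n + h/2, u_n + (h/2)·k1); u_{n+1} = u_n + h·k2.
t=1.300000, u=-0.570000:
  k1 = f(1.300000, -0.570000) = 2.872400
  k2 = f(1.415000, -0.239674) = 2.706059
  u ← -0.570000 + 0.23·2.706059 = 0.052394
t=1.530000, u=0.052394:
  k1 = f(1.530000, 0.052394) = 2.631614
  k2 = f(1.645000, 0.355029) = 2.570942
  u ← 0.052394 + 0.23·2.570942 = 0.643710
u(1.76) ≈ 0.6437

0.6437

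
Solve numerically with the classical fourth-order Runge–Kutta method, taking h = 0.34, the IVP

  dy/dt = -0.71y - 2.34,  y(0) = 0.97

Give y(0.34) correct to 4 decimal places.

0.0551

RK4: k1 = f(t_n, y_n); k2 = f(t_n + h/2, y_n + (h/2)·k1); k3 = f(t_n + h/2, y_n + (h/2)·k2); k4 = f(t_n + h, y_n + h·k3); y_{n+1} = y_n + (h/6)·(k1 + 2k2 + 2k3 + k4).
t=0.000000, y=0.970000:
  k1 = f(0.000000, 0.970000) = -3.028700
  k2 = f(0.170000, 0.455121) = -2.663136
  k3 = f(0.170000, 0.517267) = -2.707259
  k4 = f(0.340000, 0.049532) = -2.375168
  y ← 0.970000 + (0.34/6)·(k1 + 2k2 + 2k3 + k4) = 0.055136
y(0.34) ≈ 0.0551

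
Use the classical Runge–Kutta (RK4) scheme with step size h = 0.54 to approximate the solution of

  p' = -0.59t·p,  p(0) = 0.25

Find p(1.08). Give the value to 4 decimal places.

0.1772

RK4: k1 = f(t_n, p_n); k2 = f(t_n + h/2, p_n + (h/2)·k1); k3 = f(t_n + h/2, p_n + (h/2)·k2); k4 = f(t_n + h, p_n + h·k3); p_{n+1} = p_n + (h/6)·(k1 + 2k2 + 2k3 + k4).
t=0.000000, p=0.250000:
  k1 = f(0.000000, 0.250000) = 0.000000
  k2 = f(0.270000, 0.250000) = -0.039825
  k3 = f(0.270000, 0.239247) = -0.038112
  k4 = f(0.540000, 0.229419) = -0.073093
  p ← 0.250000 + (0.54/6)·(k1 + 2k2 + 2k3 + k4) = 0.229393
t=0.540000, p=0.229393:
  k1 = f(0.540000, 0.229393) = -0.073085
  k2 = f(0.810000, 0.209660) = -0.100197
  k3 = f(0.810000, 0.202340) = -0.096698
  k4 = f(1.080000, 0.177176) = -0.112896
  p ← 0.229393 + (0.54/6)·(k1 + 2k2 + 2k3 + k4) = 0.177214
p(1.08) ≈ 0.1772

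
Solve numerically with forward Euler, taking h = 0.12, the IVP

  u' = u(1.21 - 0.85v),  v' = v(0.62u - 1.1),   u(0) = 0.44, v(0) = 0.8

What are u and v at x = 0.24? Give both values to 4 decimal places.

0.5015, 0.6506

Euler on (u,v): u_{n+1} = u_n + h·u', v_{n+1} = v_n + h·v'.
0.000000: (0.440000, 0.800000); f=(0.233200, -0.661760) → (0.467984, 0.720589)
0.120000: (0.467984, 0.720589); f=(0.279620, -0.583569) → (0.501538, 0.650561)
(u(0.24), v(0.24)) ≈ (0.5015, 0.6506)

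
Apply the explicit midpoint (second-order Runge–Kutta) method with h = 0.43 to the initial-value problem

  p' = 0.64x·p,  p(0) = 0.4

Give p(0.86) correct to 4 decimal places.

Midpoint: k1 = f(x_n, p_n); k2 = f(x_n + h/2, p_n + (h/2)·k1); p_{n+1} = p_n + h·k2.
x=0.000000, p=0.400000:
  k1 = f(0.000000, 0.400000) = 0.000000
  k2 = f(0.215000, 0.400000) = 0.055040
  p ← 0.400000 + 0.43·0.055040 = 0.423667
x=0.430000, p=0.423667:
  k1 = f(0.430000, 0.423667) = 0.116593
  k2 = f(0.645000, 0.448735) = 0.185238
  p ← 0.423667 + 0.43·0.185238 = 0.503319
p(0.86) ≈ 0.5033

0.5033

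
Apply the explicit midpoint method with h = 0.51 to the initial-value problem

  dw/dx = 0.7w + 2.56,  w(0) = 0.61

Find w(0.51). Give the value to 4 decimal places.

Midpoint: k1 = f(x_n, w_n); k2 = f(x_n + h/2, w_n + (h/2)·k1); w_{n+1} = w_n + h·k2.
x=0.000000, w=0.610000:
  k1 = f(0.000000, 0.610000) = 2.987000
  k2 = f(0.255000, 1.371685) = 3.520180
  w ← 0.610000 + 0.51·3.520180 = 2.405292
w(0.51) ≈ 2.4053

2.4053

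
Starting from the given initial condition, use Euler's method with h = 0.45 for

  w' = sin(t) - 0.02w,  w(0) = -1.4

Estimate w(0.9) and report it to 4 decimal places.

Euler: w_{n+1} = w_n + h·f(t_n, w_n).
t=0.000000, w=-1.400000: f=0.028000 → w ← -1.400000 + 0.45·0.028000 = -1.387400
t=0.450000, w=-1.387400: f=0.462714 → w ← -1.387400 + 0.45·0.462714 = -1.179179
w(0.9) ≈ -1.1792

-1.1792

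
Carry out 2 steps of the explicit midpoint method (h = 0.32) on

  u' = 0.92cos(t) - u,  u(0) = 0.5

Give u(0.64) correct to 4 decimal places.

Midpoint: k1 = f(t_n, u_n); k2 = f(t_n + h/2, u_n + (h/2)·k1); u_{n+1} = u_n + h·k2.
t=0.000000, u=0.500000:
  k1 = f(0.000000, 0.500000) = 0.420000
  k2 = f(0.160000, 0.567200) = 0.341049
  u ← 0.500000 + 0.32·0.341049 = 0.609136
t=0.320000, u=0.609136:
  k1 = f(0.320000, 0.609136) = 0.264161
  k2 = f(0.480000, 0.651401) = 0.164634
  u ← 0.609136 + 0.32·0.164634 = 0.661819
u(0.64) ≈ 0.6618

0.6618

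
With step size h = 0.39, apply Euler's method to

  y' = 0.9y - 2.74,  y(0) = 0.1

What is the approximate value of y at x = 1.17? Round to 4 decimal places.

Euler: y_{n+1} = y_n + h·f(x_n, y_n).
x=0.000000, y=0.100000: f=-2.650000 → y ← 0.100000 + 0.39·(-2.650000) = -0.933500
x=0.390000, y=-0.933500: f=-3.580150 → y ← -0.933500 + 0.39·(-3.580150) = -2.329759
x=0.780000, y=-2.329759: f=-4.836783 → y ← -2.329759 + 0.39·(-4.836783) = -4.216104
y(1.17) ≈ -4.2161

-4.2161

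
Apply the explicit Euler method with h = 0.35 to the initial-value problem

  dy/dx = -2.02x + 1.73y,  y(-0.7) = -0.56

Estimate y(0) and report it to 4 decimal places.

Euler: y_{n+1} = y_n + h·f(x_n, y_n).
x=-0.700000, y=-0.560000: f=0.445200 → y ← -0.560000 + 0.35·0.445200 = -0.404180
x=-0.350000, y=-0.404180: f=0.007769 → y ← -0.404180 + 0.35·0.007769 = -0.401461
y(0) ≈ -0.4015

-0.4015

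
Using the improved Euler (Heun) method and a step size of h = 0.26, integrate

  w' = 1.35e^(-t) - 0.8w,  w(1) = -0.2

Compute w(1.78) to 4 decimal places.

0.0824

Heun: k1 = f(t_n, w_n); k2 = f(t_n + h, w_n + h·k1); w_{n+1} = w_n + (h/2)·(k1 + k2).
t=1.000000, w=-0.200000:
  k1 = f(1.000000, -0.200000) = 0.656637
  k2 = f(1.260000, -0.029274) = 0.406352
  w ← -0.200000 + (0.26/2)·(0.656637 + 0.406352) = -0.061811
t=1.260000, w=-0.061811:
  k1 = f(1.260000, -0.061811) = 0.432382
  k2 = f(1.520000, 0.050608) = 0.254775
  w ← -0.061811 + (0.26/2)·(0.432382 + 0.254775) = 0.027519
t=1.520000, w=0.027519:
  k1 = f(1.520000, 0.027519) = 0.273246
  k2 = f(1.780000, 0.098563) = 0.148811
  w ← 0.027519 + (0.26/2)·(0.273246 + 0.148811) = 0.082386
w(1.78) ≈ 0.0824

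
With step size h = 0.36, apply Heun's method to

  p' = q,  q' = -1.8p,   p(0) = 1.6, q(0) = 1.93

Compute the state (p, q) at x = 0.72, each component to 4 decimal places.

Heun on (p,q): k1 = f(x_n, state_n); k2 = f(x_n + h, state_n + h·k1); state_{n+1} = state_n + (h/2)·(k1 + k2).
0.000000: (1.600000, 1.930000)
  k1 = (1.930000, -2.880000)
  predictor → (2.294800, 0.893200)
  k2 = (0.893200, -4.130640)
  → (2.108176, 0.668085)
0.360000: (2.108176, 0.668085)
  k1 = (0.668085, -3.794717)
  predictor → (2.348687, -0.698013)
  k2 = (-0.698013, -4.227636)
  → (2.102789, -0.775939)
(p(0.72), q(0.72)) ≈ (2.1028, -0.7759)

2.1028, -0.7759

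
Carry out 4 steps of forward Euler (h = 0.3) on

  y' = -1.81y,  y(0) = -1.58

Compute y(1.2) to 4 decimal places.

-0.0689

Euler: y_{n+1} = y_n + h·f(x_n, y_n).
x=0.000000, y=-1.580000: f=2.859800 → y ← -1.580000 + 0.3·2.859800 = -0.722060
x=0.300000, y=-0.722060: f=1.306929 → y ← -0.722060 + 0.3·1.306929 = -0.329981
x=0.600000, y=-0.329981: f=0.597266 → y ← -0.329981 + 0.3·0.597266 = -0.150802
x=0.900000, y=-0.150802: f=0.272951 → y ← -0.150802 + 0.3·0.272951 = -0.068916
y(1.2) ≈ -0.0689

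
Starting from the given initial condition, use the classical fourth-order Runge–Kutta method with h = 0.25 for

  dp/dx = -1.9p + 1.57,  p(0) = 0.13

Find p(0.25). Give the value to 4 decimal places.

RK4: k1 = f(x_n, p_n); k2 = f(x_n + h/2, p_n + (h/2)·k1); k3 = f(x_n + h/2, p_n + (h/2)·k2); k4 = f(x_n + h, p_n + h·k3); p_{n+1} = p_n + (h/6)·(k1 + 2k2 + 2k3 + k4).
x=0.000000, p=0.130000:
  k1 = f(0.000000, 0.130000) = 1.323000
  k2 = f(0.125000, 0.295375) = 1.008787
  k3 = f(0.125000, 0.256098) = 1.083413
  k4 = f(0.250000, 0.400853) = 0.808379
  p ← 0.130000 + (0.25/6)·(k1 + 2k2 + 2k3 + k4) = 0.393157
p(0.25) ≈ 0.3932

0.3932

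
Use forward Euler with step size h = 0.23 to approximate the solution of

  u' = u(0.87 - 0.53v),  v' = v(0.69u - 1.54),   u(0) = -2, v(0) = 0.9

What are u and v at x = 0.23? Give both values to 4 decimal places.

-2.1808, 0.2956

Euler on (u,v): u_{n+1} = u_n + h·u', v_{n+1} = v_n + h·v'.
0.000000: (-2.000000, 0.900000); f=(-0.786000, -2.628000) → (-2.180780, 0.295560)
(u(0.23), v(0.23)) ≈ (-2.1808, 0.2956)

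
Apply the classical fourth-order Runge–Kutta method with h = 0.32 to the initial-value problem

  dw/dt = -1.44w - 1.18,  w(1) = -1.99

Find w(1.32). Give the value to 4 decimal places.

-1.5580

RK4: k1 = f(t_n, w_n); k2 = f(t_n + h/2, w_n + (h/2)·k1); k3 = f(t_n + h/2, w_n + (h/2)·k2); k4 = f(t_n + h, w_n + h·k3); w_{n+1} = w_n + (h/6)·(k1 + 2k2 + 2k3 + k4).
t=1.000000, w=-1.990000:
  k1 = f(1.000000, -1.990000) = 1.685600
  k2 = f(1.160000, -1.720304) = 1.297238
  k3 = f(1.160000, -1.782442) = 1.386716
  k4 = f(1.320000, -1.546251) = 1.046601
  w ← -1.990000 + (0.32/6)·(k1 + 2k2 + 2k3 + k4) = -1.557994
w(1.32) ≈ -1.5580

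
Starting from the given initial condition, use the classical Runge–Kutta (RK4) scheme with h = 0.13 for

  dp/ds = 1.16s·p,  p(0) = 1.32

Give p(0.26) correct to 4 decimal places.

RK4: k1 = f(s_n, p_n); k2 = f(s_n + h/2, p_n + (h/2)·k1); k3 = f(s_n + h/2, p_n + (h/2)·k2); k4 = f(s_n + h, p_n + h·k3); p_{n+1} = p_n + (h/6)·(k1 + 2k2 + 2k3 + k4).
s=0.000000, p=1.320000:
  k1 = f(0.000000, 1.320000) = 0.000000
  k2 = f(0.065000, 1.320000) = 0.099528
  k3 = f(0.065000, 1.326469) = 0.100016
  k4 = f(0.130000, 1.333002) = 0.201017
  p ← 1.320000 + (0.13/6)·(k1 + 2k2 + 2k3 + k4) = 1.333002
s=0.130000, p=1.333002:
  k1 = f(0.130000, 1.333002) = 0.201017
  k2 = f(0.195000, 1.346068) = 0.304481
  k3 = f(0.195000, 1.352794) = 0.306002
  k4 = f(0.260000, 1.372783) = 0.414031
  p ← 1.333002 + (0.13/6)·(k1 + 2k2 + 2k3 + k4) = 1.372783
p(0.26) ≈ 1.3728

1.3728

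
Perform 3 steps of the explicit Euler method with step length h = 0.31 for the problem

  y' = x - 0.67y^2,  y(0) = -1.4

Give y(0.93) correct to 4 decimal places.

-3.3827

Euler: y_{n+1} = y_n + h·f(x_n, y_n).
x=0.000000, y=-1.400000: f=-1.313200 → y ← -1.400000 + 0.31·(-1.313200) = -1.807092
x=0.310000, y=-1.807092: f=-1.877940 → y ← -1.807092 + 0.31·(-1.877940) = -2.389253
x=0.620000, y=-2.389253: f=-3.204716 → y ← -2.389253 + 0.31·(-3.204716) = -3.382715
y(0.93) ≈ -3.3827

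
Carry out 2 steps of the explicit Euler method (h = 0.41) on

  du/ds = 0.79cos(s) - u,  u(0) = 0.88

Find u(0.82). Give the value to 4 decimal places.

Euler: u_{n+1} = u_n + h·f(s_n, u_n).
s=0.000000, u=0.880000: f=-0.090000 → u ← 0.880000 + 0.41·(-0.090000) = 0.843100
s=0.410000, u=0.843100: f=-0.118575 → u ← 0.843100 + 0.41·(-0.118575) = 0.794484
u(0.82) ≈ 0.7945

0.7945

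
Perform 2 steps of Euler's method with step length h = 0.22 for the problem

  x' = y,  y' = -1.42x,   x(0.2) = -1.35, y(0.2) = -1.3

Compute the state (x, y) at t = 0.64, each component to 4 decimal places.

Euler on (x,y): x_{n+1} = x_n + h·x', y_{n+1} = y_n + h·y'.
0.200000: (-1.350000, -1.300000); f=(-1.300000, 1.917000) → (-1.636000, -0.878260)
0.420000: (-1.636000, -0.878260); f=(-0.878260, 2.323120) → (-1.829217, -0.367174)
(x(0.64), y(0.64)) ≈ (-1.8292, -0.3672)

-1.8292, -0.3672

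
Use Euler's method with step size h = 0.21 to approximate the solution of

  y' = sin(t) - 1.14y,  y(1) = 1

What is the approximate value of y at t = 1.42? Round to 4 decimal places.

0.9094

Euler: y_{n+1} = y_n + h·f(t_n, y_n).
t=1.000000, y=1.000000: f=-0.298529 → y ← 1.000000 + 0.21·(-0.298529) = 0.937309
t=1.210000, y=0.937309: f=-0.132916 → y ← 0.937309 + 0.21·(-0.132916) = 0.909397
y(1.42) ≈ 0.9094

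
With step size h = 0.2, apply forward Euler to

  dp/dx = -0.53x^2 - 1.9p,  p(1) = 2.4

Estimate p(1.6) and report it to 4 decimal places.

Euler: p_{n+1} = p_n + h·f(x_n, p_n).
x=1.000000, p=2.400000: f=-5.090000 → p ← 2.400000 + 0.2·(-5.090000) = 1.382000
x=1.200000, p=1.382000: f=-3.389000 → p ← 1.382000 + 0.2·(-3.389000) = 0.704200
x=1.400000, p=0.704200: f=-2.376780 → p ← 0.704200 + 0.2·(-2.376780) = 0.228844
p(1.6) ≈ 0.2288

0.2288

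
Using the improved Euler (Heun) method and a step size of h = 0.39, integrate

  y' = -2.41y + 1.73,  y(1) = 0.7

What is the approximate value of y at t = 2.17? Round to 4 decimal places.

Heun: k1 = f(t_n, y_n); k2 = f(t_n + h, y_n + h·k1); y_{n+1} = y_n + (h/2)·(k1 + k2).
t=1.000000, y=0.700000:
  k1 = f(1.000000, 0.700000) = 0.043000
  k2 = f(1.390000, 0.716770) = 0.002584
  y ← 0.700000 + (0.39/2)·(0.043000 + 0.002584) = 0.708889
t=1.390000, y=0.708889:
  k1 = f(1.390000, 0.708889) = 0.021578
  k2 = f(1.780000, 0.717304) = 0.001297
  y ← 0.708889 + (0.39/2)·(0.021578 + 0.001297) = 0.713349
t=1.780000, y=0.713349:
  k1 = f(1.780000, 0.713349) = 0.010828
  k2 = f(2.170000, 0.717572) = 0.000651
  y ← 0.713349 + (0.39/2)·(0.010828 + 0.000651) = 0.715588
y(2.17) ≈ 0.7156

0.7156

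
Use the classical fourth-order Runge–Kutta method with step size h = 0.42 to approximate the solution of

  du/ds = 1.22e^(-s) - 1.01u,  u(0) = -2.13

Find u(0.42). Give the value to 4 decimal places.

RK4: k1 = f(s_n, u_n); k2 = f(s_n + h/2, u_n + (h/2)·k1); k3 = f(s_n + h/2, u_n + (h/2)·k2); k4 = f(s_n + h, u_n + h·k3); u_{n+1} = u_n + (h/6)·(k1 + 2k2 + 2k3 + k4).
s=0.000000, u=-2.130000:
  k1 = f(0.000000, -2.130000) = 3.371300
  k2 = f(0.210000, -1.422027) = 2.425160
  k3 = f(0.210000, -1.620716) = 2.625836
  k4 = f(0.420000, -1.027149) = 1.839017
  u ← -2.130000 + (0.42/6)·(k1 + 2k2 + 2k3 + k4) = -1.058138
u(0.42) ≈ -1.0581

-1.0581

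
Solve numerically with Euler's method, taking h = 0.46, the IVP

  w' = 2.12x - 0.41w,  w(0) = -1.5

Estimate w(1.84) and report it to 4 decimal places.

Euler: w_{n+1} = w_n + h·f(x_n, w_n).
x=0.000000, w=-1.500000: f=0.615000 → w ← -1.500000 + 0.46·0.615000 = -1.217100
x=0.460000, w=-1.217100: f=1.474211 → w ← -1.217100 + 0.46·1.474211 = -0.538963
x=0.920000, w=-0.538963: f=2.171375 → w ← -0.538963 + 0.46·2.171375 = 0.459869
x=1.380000, w=0.459869: f=2.737054 → w ← 0.459869 + 0.46·2.737054 = 1.718914
w(1.84) ≈ 1.7189

1.7189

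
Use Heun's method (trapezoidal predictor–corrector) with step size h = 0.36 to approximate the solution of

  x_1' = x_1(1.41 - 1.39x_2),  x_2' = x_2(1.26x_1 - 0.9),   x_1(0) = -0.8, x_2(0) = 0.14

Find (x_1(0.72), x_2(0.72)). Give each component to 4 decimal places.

Heun on (x_1,x_2): k1 = f(x_n, state_n); k2 = f(x_n + h, state_n + h·k1); state_{n+1} = state_n + (h/2)·(k1 + k2).
0.000000: (-0.800000, 0.140000)
  k1 = (-0.972320, -0.267120)
  predictor → (-1.150035, 0.043837)
  k2 = (-1.551474, -0.102975)
  → (-1.254283, 0.073383)
0.360000: (-1.254283, 0.073383)
  k1 = (-1.640599, -0.182019)
  predictor → (-1.844899, 0.007856)
  k2 = (-2.581161, -0.025333)
  → (-2.014200, 0.036060)
(x_1(0.72), x_2(0.72)) ≈ (-2.0142, 0.0361)

-2.0142, 0.0361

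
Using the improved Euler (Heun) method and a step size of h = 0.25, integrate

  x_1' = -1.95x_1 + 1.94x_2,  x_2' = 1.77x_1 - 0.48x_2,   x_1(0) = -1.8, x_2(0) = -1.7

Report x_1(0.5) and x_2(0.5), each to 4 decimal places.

-2.1642, -2.8194

Heun on (x_1,x_2): k1 = f(x_n, state_n); k2 = f(x_n + h, state_n + h·k1); state_{n+1} = state_n + (h/2)·(k1 + k2).
0.000000: (-1.800000, -1.700000)
  k1 = (0.212000, -2.370000)
  predictor → (-1.747000, -2.292500)
  k2 = (-1.040800, -1.991790)
  → (-1.903600, -2.245224)
0.250000: (-1.903600, -2.245224)
  k1 = (-0.643714, -2.291665)
  predictor → (-2.064529, -2.818140)
  k2 = (-1.441361, -2.301508)
  → (-2.164234, -2.819370)
(x_1(0.5), x_2(0.5)) ≈ (-2.1642, -2.8194)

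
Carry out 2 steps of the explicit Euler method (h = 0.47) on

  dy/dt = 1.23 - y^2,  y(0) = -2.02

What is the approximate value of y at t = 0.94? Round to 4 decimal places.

Euler: y_{n+1} = y_n + h·f(t_n, y_n).
t=0.000000, y=-2.020000: f=-2.850400 → y ← -2.020000 + 0.47·(-2.850400) = -3.359688
t=0.470000, y=-3.359688: f=-10.057503 → y ← -3.359688 + 0.47·(-10.057503) = -8.086715
y(0.94) ≈ -8.0867

-8.0867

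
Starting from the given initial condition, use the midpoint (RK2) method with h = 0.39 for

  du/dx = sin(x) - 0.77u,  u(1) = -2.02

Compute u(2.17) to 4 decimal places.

Midpoint: k1 = f(x_n, u_n); k2 = f(x_n + h/2, u_n + (h/2)·k1); u_{n+1} = u_n + h·k2.
x=1.000000, u=-2.020000:
  k1 = f(1.000000, -2.020000) = 2.396871
  k2 = f(1.195000, -1.552610) = 2.125725
  u ← -2.020000 + 0.39·2.125725 = -1.190967
x=1.390000, u=-1.190967:
  k1 = f(1.390000, -1.190967) = 1.900745
  k2 = f(1.585000, -0.820322) = 1.631547
  u ← -1.190967 + 0.39·1.631547 = -0.554664
x=1.780000, u=-0.554664:
  k1 = f(1.780000, -0.554664) = 1.405288
  k2 = f(1.975000, -0.280633) = 1.135503
  u ← -0.554664 + 0.39·1.135503 = -0.111818
u(2.17) ≈ -0.1118

-0.1118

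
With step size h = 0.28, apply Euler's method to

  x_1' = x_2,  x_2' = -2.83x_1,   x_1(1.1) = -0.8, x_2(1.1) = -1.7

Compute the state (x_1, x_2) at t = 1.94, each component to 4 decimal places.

Euler on (x_1,x_2): x_1_{n+1} = x_1_n + h·x_1', x_2_{n+1} = x_2_n + h·x_2'.
1.100000: (-0.800000, -1.700000); f=(-1.700000, 2.264000) → (-1.276000, -1.066080)
1.380000: (-1.276000, -1.066080); f=(-1.066080, 3.611080) → (-1.574502, -0.054978)
1.660000: (-1.574502, -0.054978); f=(-0.054978, 4.455842) → (-1.589896, 1.192658)
(x_1(1.94), x_2(1.94)) ≈ (-1.5899, 1.1927)

-1.5899, 1.1927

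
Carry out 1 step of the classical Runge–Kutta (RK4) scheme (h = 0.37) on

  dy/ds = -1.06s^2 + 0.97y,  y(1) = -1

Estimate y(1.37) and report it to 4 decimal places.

RK4: k1 = f(s_n, y_n); k2 = f(s_n + h/2, y_n + (h/2)·k1); k3 = f(s_n + h/2, y_n + (h/2)·k2); k4 = f(s_n + h, y_n + h·k3); y_{n+1} = y_n + (h/6)·(k1 + 2k2 + 2k3 + k4).
s=1.000000, y=-1.000000:
  k1 = f(1.000000, -1.000000) = -2.030000
  k2 = f(1.185000, -1.375550) = -2.822762
  k3 = f(1.185000, -1.522211) = -2.965023
  k4 = f(1.370000, -2.097059) = -4.023661
  y ← -1.000000 + (0.37/6)·(k1 + 2k2 + 2k3 + k4) = -2.087136
y(1.37) ≈ -2.0871

-2.0871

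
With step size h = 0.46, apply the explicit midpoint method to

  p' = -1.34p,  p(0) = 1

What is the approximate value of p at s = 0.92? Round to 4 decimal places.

0.3290

Midpoint: k1 = f(s_n, p_n); k2 = f(s_n + h/2, p_n + (h/2)·k1); p_{n+1} = p_n + h·k2.
s=0.000000, p=1.000000:
  k1 = f(0.000000, 1.000000) = -1.340000
  k2 = f(0.230000, 0.691800) = -0.927012
  p ← 1.000000 + 0.46·(-0.927012) = 0.573574
s=0.460000, p=0.573574:
  k1 = f(0.460000, 0.573574) = -0.768590
  k2 = f(0.690000, 0.396799) = -0.531710
  p ← 0.573574 + 0.46·(-0.531710) = 0.328988
p(0.92) ≈ 0.3290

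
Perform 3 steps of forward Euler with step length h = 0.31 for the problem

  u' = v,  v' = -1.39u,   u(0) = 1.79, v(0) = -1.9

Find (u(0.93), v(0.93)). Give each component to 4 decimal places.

-0.6156, -3.3495

Euler on (u,v): u_{n+1} = u_n + h·u', v_{n+1} = v_n + h·v'.
0.000000: (1.790000, -1.900000); f=(-1.900000, -2.488100) → (1.201000, -2.671311)
0.310000: (1.201000, -2.671311); f=(-2.671311, -1.669390) → (0.372894, -3.188822)
0.620000: (0.372894, -3.188822); f=(-3.188822, -0.518322) → (-0.615641, -3.349502)
(u(0.93), v(0.93)) ≈ (-0.6156, -3.3495)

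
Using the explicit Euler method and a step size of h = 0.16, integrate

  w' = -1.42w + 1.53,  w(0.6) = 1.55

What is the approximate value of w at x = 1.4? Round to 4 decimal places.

1.2077

Euler: w_{n+1} = w_n + h·f(x_n, w_n).
x=0.600000, w=1.550000: f=-0.671000 → w ← 1.550000 + 0.16·(-0.671000) = 1.442640
x=0.760000, w=1.442640: f=-0.518549 → w ← 1.442640 + 0.16·(-0.518549) = 1.359672
x=0.920000, w=1.359672: f=-0.400735 → w ← 1.359672 + 0.16·(-0.400735) = 1.295555
x=1.080000, w=1.295555: f=-0.309688 → w ← 1.295555 + 0.16·(-0.309688) = 1.246005
x=1.240000, w=1.246005: f=-0.239327 → w ← 1.246005 + 0.16·(-0.239327) = 1.207712
w(1.4) ≈ 1.2077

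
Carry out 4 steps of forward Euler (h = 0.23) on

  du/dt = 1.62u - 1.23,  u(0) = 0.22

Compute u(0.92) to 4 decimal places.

Euler: u_{n+1} = u_n + h·f(t_n, u_n).
t=0.000000, u=0.220000: f=-0.873600 → u ← 0.220000 + 0.23·(-0.873600) = 0.019072
t=0.230000, u=0.019072: f=-1.199103 → u ← 0.019072 + 0.23·(-1.199103) = -0.256722
t=0.460000, u=-0.256722: f=-1.645889 → u ← -0.256722 + 0.23·(-1.645889) = -0.635276
t=0.690000, u=-0.635276: f=-2.259148 → u ← -0.635276 + 0.23·(-2.259148) = -1.154880
u(0.92) ≈ -1.1549

-1.1549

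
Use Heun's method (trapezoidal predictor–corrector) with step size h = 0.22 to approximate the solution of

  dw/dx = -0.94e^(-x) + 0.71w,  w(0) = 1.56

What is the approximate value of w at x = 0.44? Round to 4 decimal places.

Heun: k1 = f(x_n, w_n); k2 = f(x_n + h, w_n + h·k1); w_{n+1} = w_n + (h/2)·(k1 + k2).
x=0.000000, w=1.560000:
  k1 = f(0.000000, 1.560000) = 0.167600
  k2 = f(0.220000, 1.596872) = 0.379411
  w ← 1.560000 + (0.22/2)·(0.167600 + 0.379411) = 1.620171
x=0.220000, w=1.620171:
  k1 = f(0.220000, 1.620171) = 0.395954
  k2 = f(0.440000, 1.707281) = 0.606775
  w ← 1.620171 + (0.22/2)·(0.395954 + 0.606775) = 1.730471
w(0.44) ≈ 1.7305

1.7305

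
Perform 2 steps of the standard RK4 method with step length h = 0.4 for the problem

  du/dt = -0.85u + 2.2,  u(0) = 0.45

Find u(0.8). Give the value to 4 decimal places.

RK4: k1 = f(t_n, u_n); k2 = f(t_n + h/2, u_n + (h/2)·k1); k3 = f(t_n + h/2, u_n + (h/2)·k2); k4 = f(t_n + h, u_n + h·k3); u_{n+1} = u_n + (h/6)·(k1 + 2k2 + 2k3 + k4).
t=0.000000, u=0.450000:
  k1 = f(0.000000, 0.450000) = 1.817500
  k2 = f(0.200000, 0.813500) = 1.508525
  k3 = f(0.200000, 0.751705) = 1.561051
  k4 = f(0.400000, 1.074420) = 1.286743
  u ← 0.450000 + (0.4/6)·(k1 + 2k2 + 2k3 + k4) = 1.066226
t=0.400000, u=1.066226:
  k1 = f(0.400000, 1.066226) = 1.293708
  k2 = f(0.600000, 1.324968) = 1.073777
  k3 = f(0.600000, 1.280982) = 1.111166
  k4 = f(0.800000, 1.510692) = 0.915911
  u ← 1.066226 + (0.4/6)·(k1 + 2k2 + 2k3 + k4) = 1.504860
u(0.8) ≈ 1.5049

1.5049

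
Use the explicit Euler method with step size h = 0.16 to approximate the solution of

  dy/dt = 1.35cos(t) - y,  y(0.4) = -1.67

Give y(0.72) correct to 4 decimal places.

-0.8282

Euler: y_{n+1} = y_n + h·f(t_n, y_n).
t=0.400000, y=-1.670000: f=2.913432 → y ← -1.670000 + 0.16·2.913432 = -1.203851
t=0.560000, y=-1.203851: f=2.347645 → y ← -1.203851 + 0.16·2.347645 = -0.828228
y(0.72) ≈ -0.8282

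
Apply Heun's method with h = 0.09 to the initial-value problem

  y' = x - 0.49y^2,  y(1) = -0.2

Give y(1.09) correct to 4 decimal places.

-0.1071

Heun: k1 = f(x_n, y_n); k2 = f(x_n + h, y_n + h·k1); y_{n+1} = y_n + (h/2)·(k1 + k2).
x=1.000000, y=-0.200000:
  k1 = f(1.000000, -0.200000) = 0.980400
  k2 = f(1.090000, -0.111764) = 1.083879
  y ← -0.200000 + (0.09/2)·(0.980400 + 1.083879) = -0.107107
y(1.09) ≈ -0.1071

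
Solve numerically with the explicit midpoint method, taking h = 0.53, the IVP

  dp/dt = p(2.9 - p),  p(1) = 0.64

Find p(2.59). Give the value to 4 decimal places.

Midpoint: k1 = f(t_n, p_n); k2 = f(t_n + h/2, p_n + (h/2)·k1); p_{n+1} = p_n + h·k2.
t=1.000000, p=0.640000:
  k1 = f(1.000000, 0.640000) = 1.446400
  k2 = f(1.265000, 1.023296) = 1.920424
  p ← 0.640000 + 0.53·1.920424 = 1.657825
t=1.530000, p=1.657825:
  k1 = f(1.530000, 1.657825) = 2.059309
  k2 = f(1.795000, 2.203541) = 1.534675
  p ← 1.657825 + 0.53·1.534675 = 2.471202
t=2.060000, p=2.471202:
  k1 = f(2.060000, 2.471202) = 1.059646
  k2 = f(2.325000, 2.752009) = 0.407274
  p ← 2.471202 + 0.53·0.407274 = 2.687058
p(2.59) ≈ 2.6871

2.6871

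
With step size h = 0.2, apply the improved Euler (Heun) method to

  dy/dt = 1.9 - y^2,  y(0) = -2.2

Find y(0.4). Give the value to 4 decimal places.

Heun: k1 = f(t_n, y_n); k2 = f(t_n + h, y_n + h·k1); y_{n+1} = y_n + (h/2)·(k1 + k2).
t=0.000000, y=-2.200000:
  k1 = f(0.000000, -2.200000) = -2.940000
  k2 = f(0.200000, -2.788000) = -5.872944
  y ← -2.200000 + (0.2/2)·(-2.940000 + (-5.872944)) = -3.081294
t=0.200000, y=-3.081294:
  k1 = f(0.200000, -3.081294) = -7.594375
  k2 = f(0.400000, -4.600169) = -19.261559
  y ← -3.081294 + (0.2/2)·(-7.594375 + (-19.261559)) = -5.766888
y(0.4) ≈ -5.7669

-5.7669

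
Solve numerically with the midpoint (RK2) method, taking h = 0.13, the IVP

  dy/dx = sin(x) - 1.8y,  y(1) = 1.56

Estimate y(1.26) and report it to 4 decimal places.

Midpoint: k1 = f(x_n, y_n); k2 = f(x_n + h/2, y_n + (h/2)·k1); y_{n+1} = y_n + h·k2.
x=1.000000, y=1.560000:
  k1 = f(1.000000, 1.560000) = -1.966529
  k2 = f(1.065000, 1.432176) = -1.703127
  y ← 1.560000 + 0.13·(-1.703127) = 1.338593
x=1.130000, y=1.338593:
  k1 = f(1.130000, 1.338593) = -1.505056
  k2 = f(1.195000, 1.240765) = -1.303161
  y ← 1.338593 + 0.13·(-1.303161) = 1.169183
y(1.26) ≈ 1.1692

1.1692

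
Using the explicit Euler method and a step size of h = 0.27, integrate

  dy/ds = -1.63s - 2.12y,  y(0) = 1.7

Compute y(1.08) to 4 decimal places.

Euler: y_{n+1} = y_n + h·f(s_n, y_n).
s=0.000000, y=1.700000: f=-3.604000 → y ← 1.700000 + 0.27·(-3.604000) = 0.726920
s=0.270000, y=0.726920: f=-1.981170 → y ← 0.726920 + 0.27·(-1.981170) = 0.192004
s=0.540000, y=0.192004: f=-1.287248 → y ← 0.192004 + 0.27·(-1.287248) = -0.155553
s=0.810000, y=-0.155553: f=-0.990527 → y ← -0.155553 + 0.27·(-0.990527) = -0.422996
y(1.08) ≈ -0.4230

-0.4230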